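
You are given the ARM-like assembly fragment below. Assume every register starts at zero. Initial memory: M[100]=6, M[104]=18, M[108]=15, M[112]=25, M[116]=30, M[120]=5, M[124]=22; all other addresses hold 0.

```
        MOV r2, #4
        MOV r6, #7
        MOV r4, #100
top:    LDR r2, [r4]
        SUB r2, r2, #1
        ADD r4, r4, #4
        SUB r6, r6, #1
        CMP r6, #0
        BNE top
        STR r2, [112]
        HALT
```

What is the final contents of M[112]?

r2=4
r6=7
r4=100
r2=M[100]=6
r2=6-1=5
r4=100+4=104
r6=7-1=6
CMP r6, #0  (cmp 6,0)
BNE top: taken
r2=M[104]=18
r2=18-1=17
r4=104+4=108
r6=6-1=5
CMP r6, #0  (cmp 5,0)
BNE top: taken
r2=M[108]=15
r2=15-1=14
r4=108+4=112
r6=5-1=4
CMP r6, #0  (cmp 4,0)
BNE top: taken
r2=M[112]=25
r2=25-1=24
r4=112+4=116
r6=4-1=3
CMP r6, #0  (cmp 3,0)
BNE top: taken
r2=M[116]=30
r2=30-1=29
r4=116+4=120
r6=3-1=2
CMP r6, #0  (cmp 2,0)
BNE top: taken
r2=M[120]=5
r2=5-1=4
r4=120+4=124
r6=2-1=1
CMP r6, #0  (cmp 1,0)
BNE top: taken
r2=M[124]=22
r2=22-1=21
r4=124+4=128
r6=1-1=0
CMP r6, #0  (cmp 0,0)
BNE top: not taken
STR r2, [112] → M[112]=21
halt.

21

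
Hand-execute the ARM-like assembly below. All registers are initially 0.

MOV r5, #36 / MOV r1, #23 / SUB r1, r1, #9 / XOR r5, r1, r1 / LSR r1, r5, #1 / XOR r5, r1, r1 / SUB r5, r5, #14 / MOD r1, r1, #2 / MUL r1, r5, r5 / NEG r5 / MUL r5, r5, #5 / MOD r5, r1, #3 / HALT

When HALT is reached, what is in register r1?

r5=36
r1=23
r1=23-9=14
r5=14^14=0
r1=0>>1=0
r5=0^0=0
r5=0-14=-14
r1=0%2=0
r1=(-14)*(-14)=196
r5=-(-14)=14
r5=14*5=70
r5=196%3=1
halt.

196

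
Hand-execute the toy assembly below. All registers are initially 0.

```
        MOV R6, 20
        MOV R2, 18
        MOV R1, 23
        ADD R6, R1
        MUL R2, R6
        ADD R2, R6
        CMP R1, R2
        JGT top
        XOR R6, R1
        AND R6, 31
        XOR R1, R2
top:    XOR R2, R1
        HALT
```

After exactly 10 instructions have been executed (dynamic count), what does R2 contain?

MOV R6, 20 → R6=20
MOV R2, 18 → R2=18
MOV R1, 23 → R1=23
ADD R6, R1 → R6=20+23=43
MUL R2, R6 → R2=18*43=774
ADD R2, R6 → R2=774+43=817
CMP R1, R2  (cmp 23,817)
JGT top: not taken
XOR R6, R1 → R6=43^23=60
AND R6, 31 → R6=60&31=28
After step 10: R2 = 817.

817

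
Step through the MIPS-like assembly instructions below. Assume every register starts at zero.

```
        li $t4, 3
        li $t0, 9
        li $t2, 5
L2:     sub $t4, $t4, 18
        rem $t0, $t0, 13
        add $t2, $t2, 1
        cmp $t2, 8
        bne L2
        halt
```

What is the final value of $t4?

-51

after li $t4, 3: $t4=3
after li $t0, 9: $t0=9
after li $t2, 5: $t2=5
after sub $t4, $t4, 18: $t4=3-18=-15
after rem $t0, $t0, 13: $t0=9%13=9
after add $t2, $t2, 1: $t2=5+1=6
cmp $t2, 8  (cmp 6,8)
bne L2: taken
after sub $t4, $t4, 18: $t4=(-15)-18=-33
after rem $t0, $t0, 13: $t0=9%13=9
after add $t2, $t2, 1: $t2=6+1=7
cmp $t2, 8  (cmp 7,8)
bne L2: taken
after sub $t4, $t4, 18: $t4=(-33)-18=-51
after rem $t0, $t0, 13: $t0=9%13=9
after add $t2, $t2, 1: $t2=7+1=8
cmp $t2, 8  (cmp 8,8)
bne L2: not taken
halt.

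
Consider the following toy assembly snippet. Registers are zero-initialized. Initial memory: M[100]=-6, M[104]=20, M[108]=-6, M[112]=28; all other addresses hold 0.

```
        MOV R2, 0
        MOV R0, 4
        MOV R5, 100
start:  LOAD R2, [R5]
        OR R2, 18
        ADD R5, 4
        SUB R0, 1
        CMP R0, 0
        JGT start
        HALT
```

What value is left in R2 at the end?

after MOV R2, 0: R2=0
after MOV R0, 4: R0=4
after MOV R5, 100: R5=100
after LOAD R2, [R5]: R2=M[100]=-6
after OR R2, 18: R2=(-6)|18=-6
after ADD R5, 4: R5=100+4=104
after SUB R0, 1: R0=4-1=3
CMP R0, 0  (cmp 3,0)
JGT start: taken
after LOAD R2, [R5]: R2=M[104]=20
after OR R2, 18: R2=20|18=22
after ADD R5, 4: R5=104+4=108
after SUB R0, 1: R0=3-1=2
CMP R0, 0  (cmp 2,0)
JGT start: taken
after LOAD R2, [R5]: R2=M[108]=-6
after OR R2, 18: R2=(-6)|18=-6
after ADD R5, 4: R5=108+4=112
after SUB R0, 1: R0=2-1=1
CMP R0, 0  (cmp 1,0)
JGT start: taken
after LOAD R2, [R5]: R2=M[112]=28
after OR R2, 18: R2=28|18=30
after ADD R5, 4: R5=112+4=116
after SUB R0, 1: R0=1-1=0
CMP R0, 0  (cmp 0,0)
JGT start: not taken
halt.

30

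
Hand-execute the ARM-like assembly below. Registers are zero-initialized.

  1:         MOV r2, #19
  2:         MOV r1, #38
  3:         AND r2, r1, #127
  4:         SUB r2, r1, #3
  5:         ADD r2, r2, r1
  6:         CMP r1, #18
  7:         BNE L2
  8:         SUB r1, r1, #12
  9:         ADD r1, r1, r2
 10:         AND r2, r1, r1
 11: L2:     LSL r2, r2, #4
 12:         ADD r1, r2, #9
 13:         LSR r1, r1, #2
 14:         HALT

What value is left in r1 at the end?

r2=19
r1=38
r2=38&127=38
r2=38-3=35
r2=35+38=73
CMP r1, #18  (cmp 38,18)
BNE L2: taken
r2=73<<4=1168
r1=1168+9=1177
r1=1177>>2=294
halt.

294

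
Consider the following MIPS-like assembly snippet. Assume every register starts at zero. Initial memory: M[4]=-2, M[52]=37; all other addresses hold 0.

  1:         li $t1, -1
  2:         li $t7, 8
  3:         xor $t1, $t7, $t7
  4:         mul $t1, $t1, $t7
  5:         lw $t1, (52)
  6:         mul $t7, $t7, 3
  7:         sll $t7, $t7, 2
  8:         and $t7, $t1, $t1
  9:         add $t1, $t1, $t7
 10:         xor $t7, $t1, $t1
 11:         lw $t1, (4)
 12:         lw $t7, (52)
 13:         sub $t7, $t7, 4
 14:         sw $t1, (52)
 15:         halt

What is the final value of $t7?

33

li $t1, -1 → $t1=-1
li $t7, 8 → $t7=8
xor $t1, $t7, $t7 → $t1=8^8=0
mul $t1, $t1, $t7 → $t1=0*8=0
lw $t1, (52) → $t1=M[52]=37
mul $t7, $t7, 3 → $t7=8*3=24
sll $t7, $t7, 2 → $t7=24<<2=96
and $t7, $t1, $t1 → $t7=37&37=37
add $t1, $t1, $t7 → $t1=37+37=74
xor $t7, $t1, $t1 → $t7=74^74=0
lw $t1, (4) → $t1=M[4]=-2
lw $t7, (52) → $t7=M[52]=37
sub $t7, $t7, 4 → $t7=37-4=33
sw $t1, (52) → M[52]=-2
halt.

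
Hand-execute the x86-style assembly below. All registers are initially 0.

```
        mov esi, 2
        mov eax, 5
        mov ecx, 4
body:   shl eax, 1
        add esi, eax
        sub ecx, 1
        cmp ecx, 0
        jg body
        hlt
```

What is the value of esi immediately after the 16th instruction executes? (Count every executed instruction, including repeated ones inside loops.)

mov esi, 2 → esi=2
mov eax, 5 → eax=5
mov ecx, 4 → ecx=4
shl eax, 1 → eax=5<<1=10
add esi, eax → esi=2+10=12
sub ecx, 1 → ecx=4-1=3
cmp ecx, 0  (cmp 3,0)
jg body: taken
shl eax, 1 → eax=10<<1=20
add esi, eax → esi=12+20=32
sub ecx, 1 → ecx=3-1=2
cmp ecx, 0  (cmp 2,0)
jg body: taken
shl eax, 1 → eax=20<<1=40
add esi, eax → esi=32+40=72
sub ecx, 1 → ecx=2-1=1
After step 16: esi = 72.

72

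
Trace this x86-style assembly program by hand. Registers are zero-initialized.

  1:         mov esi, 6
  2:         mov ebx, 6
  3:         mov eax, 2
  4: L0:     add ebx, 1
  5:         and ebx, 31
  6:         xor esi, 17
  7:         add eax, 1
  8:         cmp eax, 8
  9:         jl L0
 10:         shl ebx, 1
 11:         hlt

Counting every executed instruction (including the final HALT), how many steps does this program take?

41

esi=6
ebx=6
eax=2
ebx=6+1=7
ebx=7&31=7
esi=6^17=23
eax=2+1=3
cmp eax, 8  (cmp 3,8)
jl L0: taken
ebx=7+1=8
ebx=8&31=8
esi=23^17=6
eax=3+1=4
cmp eax, 8  (cmp 4,8)
jl L0: taken
ebx=8+1=9
ebx=9&31=9
esi=6^17=23
eax=4+1=5
cmp eax, 8  (cmp 5,8)
jl L0: taken
ebx=9+1=10
ebx=10&31=10
esi=23^17=6
eax=5+1=6
cmp eax, 8  (cmp 6,8)
jl L0: taken
ebx=10+1=11
ebx=11&31=11
esi=6^17=23
eax=6+1=7
cmp eax, 8  (cmp 7,8)
jl L0: taken
ebx=11+1=12
ebx=12&31=12
esi=23^17=6
eax=7+1=8
cmp eax, 8  (cmp 8,8)
jl L0: not taken
ebx=12<<1=24
halt.
Total executed instructions: 41.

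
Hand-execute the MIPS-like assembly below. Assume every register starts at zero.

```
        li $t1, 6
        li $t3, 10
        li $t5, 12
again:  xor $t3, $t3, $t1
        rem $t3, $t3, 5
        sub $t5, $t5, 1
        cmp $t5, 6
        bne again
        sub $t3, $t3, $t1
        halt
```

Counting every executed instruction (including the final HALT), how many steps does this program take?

$t1=6
$t3=10
$t5=12
$t3=10^6=12
$t3=12%5=2
$t5=12-1=11
cmp $t5, 6  (cmp 11,6)
bne again: taken
$t3=2^6=4
$t3=4%5=4
$t5=11-1=10
cmp $t5, 6  (cmp 10,6)
bne again: taken
$t3=4^6=2
$t3=2%5=2
$t5=10-1=9
cmp $t5, 6  (cmp 9,6)
bne again: taken
$t3=2^6=4
$t3=4%5=4
$t5=9-1=8
cmp $t5, 6  (cmp 8,6)
bne again: taken
$t3=4^6=2
$t3=2%5=2
$t5=8-1=7
cmp $t5, 6  (cmp 7,6)
bne again: taken
$t3=2^6=4
$t3=4%5=4
$t5=7-1=6
cmp $t5, 6  (cmp 6,6)
bne again: not taken
$t3=4-6=-2
halt.
Total executed instructions: 35.

35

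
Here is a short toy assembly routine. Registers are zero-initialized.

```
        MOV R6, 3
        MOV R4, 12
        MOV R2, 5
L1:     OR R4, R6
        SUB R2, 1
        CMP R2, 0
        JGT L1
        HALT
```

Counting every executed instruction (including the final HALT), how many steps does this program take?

MOV R6, 3 → R6=3
MOV R4, 12 → R4=12
MOV R2, 5 → R2=5
OR R4, R6 → R4=12|3=15
SUB R2, 1 → R2=5-1=4
CMP R2, 0  (cmp 4,0)
JGT L1: taken
OR R4, R6 → R4=15|3=15
SUB R2, 1 → R2=4-1=3
CMP R2, 0  (cmp 3,0)
JGT L1: taken
OR R4, R6 → R4=15|3=15
SUB R2, 1 → R2=3-1=2
CMP R2, 0  (cmp 2,0)
JGT L1: taken
OR R4, R6 → R4=15|3=15
SUB R2, 1 → R2=2-1=1
CMP R2, 0  (cmp 1,0)
JGT L1: taken
OR R4, R6 → R4=15|3=15
SUB R2, 1 → R2=1-1=0
CMP R2, 0  (cmp 0,0)
JGT L1: not taken
halt.
Total executed instructions: 24.

24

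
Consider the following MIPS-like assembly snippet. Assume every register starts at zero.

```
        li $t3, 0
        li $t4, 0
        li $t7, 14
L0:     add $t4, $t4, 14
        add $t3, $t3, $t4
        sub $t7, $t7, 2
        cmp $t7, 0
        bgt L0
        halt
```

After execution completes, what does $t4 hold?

$t3=0
$t4=0
$t7=14
$t4=0+14=14
$t3=0+14=14
$t7=14-2=12
cmp $t7, 0  (cmp 12,0)
bgt L0: taken
$t4=14+14=28
$t3=14+28=42
$t7=12-2=10
cmp $t7, 0  (cmp 10,0)
bgt L0: taken
$t4=28+14=42
$t3=42+42=84
$t7=10-2=8
cmp $t7, 0  (cmp 8,0)
bgt L0: taken
$t4=42+14=56
$t3=84+56=140
$t7=8-2=6
cmp $t7, 0  (cmp 6,0)
bgt L0: taken
$t4=56+14=70
$t3=140+70=210
$t7=6-2=4
cmp $t7, 0  (cmp 4,0)
bgt L0: taken
$t4=70+14=84
$t3=210+84=294
$t7=4-2=2
cmp $t7, 0  (cmp 2,0)
bgt L0: taken
$t4=84+14=98
$t3=294+98=392
$t7=2-2=0
cmp $t7, 0  (cmp 0,0)
bgt L0: not taken
halt.

98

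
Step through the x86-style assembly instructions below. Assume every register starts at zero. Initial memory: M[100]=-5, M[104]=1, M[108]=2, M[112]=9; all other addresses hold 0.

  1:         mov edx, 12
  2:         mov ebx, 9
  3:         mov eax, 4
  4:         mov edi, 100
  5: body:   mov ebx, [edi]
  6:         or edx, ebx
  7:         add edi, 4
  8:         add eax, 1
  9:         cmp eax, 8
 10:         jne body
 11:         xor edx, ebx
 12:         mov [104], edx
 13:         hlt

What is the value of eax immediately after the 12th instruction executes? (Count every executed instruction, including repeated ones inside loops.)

5

edx=12
ebx=9
eax=4
edi=100
ebx=M[100]=-5
edx=12|(-5)=-1
edi=100+4=104
eax=4+1=5
cmp eax, 8  (cmp 5,8)
jne body: taken
ebx=M[104]=1
edx=(-1)|1=-1
After step 12: eax = 5.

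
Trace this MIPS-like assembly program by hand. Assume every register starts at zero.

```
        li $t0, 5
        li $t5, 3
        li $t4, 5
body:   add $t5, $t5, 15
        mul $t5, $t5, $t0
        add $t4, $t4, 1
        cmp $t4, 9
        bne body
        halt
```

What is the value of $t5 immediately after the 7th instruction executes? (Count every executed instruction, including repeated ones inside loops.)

90

li $t0, 5 → $t0=5
li $t5, 3 → $t5=3
li $t4, 5 → $t4=5
add $t5, $t5, 15 → $t5=3+15=18
mul $t5, $t5, $t0 → $t5=18*5=90
add $t4, $t4, 1 → $t4=5+1=6
cmp $t4, 9  (cmp 6,9)
After step 7: $t5 = 90.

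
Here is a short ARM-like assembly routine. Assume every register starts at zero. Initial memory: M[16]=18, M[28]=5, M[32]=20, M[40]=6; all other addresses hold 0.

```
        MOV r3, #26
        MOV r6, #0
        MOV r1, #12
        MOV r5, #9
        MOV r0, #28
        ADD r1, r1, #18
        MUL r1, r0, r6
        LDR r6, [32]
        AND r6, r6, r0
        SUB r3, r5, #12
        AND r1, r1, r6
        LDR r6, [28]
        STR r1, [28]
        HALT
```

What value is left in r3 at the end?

after MOV r3, #26: r3=26
after MOV r6, #0: r6=0
after MOV r1, #12: r1=12
after MOV r5, #9: r5=9
after MOV r0, #28: r0=28
after ADD r1, r1, #18: r1=12+18=30
after MUL r1, r0, r6: r1=28*0=0
after LDR r6, [32]: r6=M[32]=20
after AND r6, r6, r0: r6=20&28=20
after SUB r3, r5, #12: r3=9-12=-3
after AND r1, r1, r6: r1=0&20=0
after LDR r6, [28]: r6=M[28]=5
STR r1, [28] → M[28]=0
halt.

-3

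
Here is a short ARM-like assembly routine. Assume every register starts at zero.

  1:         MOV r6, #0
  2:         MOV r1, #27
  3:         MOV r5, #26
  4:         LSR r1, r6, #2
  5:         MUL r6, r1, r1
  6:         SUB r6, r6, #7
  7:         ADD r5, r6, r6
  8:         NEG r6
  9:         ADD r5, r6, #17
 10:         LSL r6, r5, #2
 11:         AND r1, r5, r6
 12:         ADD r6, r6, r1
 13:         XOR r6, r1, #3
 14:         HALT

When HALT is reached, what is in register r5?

24

r6=0
r1=27
r5=26
r1=0>>2=0
r6=0*0=0
r6=0-7=-7
r5=(-7)+(-7)=-14
r6=-(-7)=7
r5=7+17=24
r6=24<<2=96
r1=24&96=0
r6=96+0=96
r6=0^3=3
halt.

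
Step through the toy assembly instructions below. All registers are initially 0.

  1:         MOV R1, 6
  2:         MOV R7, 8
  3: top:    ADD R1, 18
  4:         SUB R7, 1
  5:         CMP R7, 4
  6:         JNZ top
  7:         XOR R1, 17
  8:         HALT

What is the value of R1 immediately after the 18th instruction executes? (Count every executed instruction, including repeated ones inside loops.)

R1=6
R7=8
R1=6+18=24
R7=8-1=7
CMP R7, 4  (cmp 7,4)
JNZ top: taken
R1=24+18=42
R7=7-1=6
CMP R7, 4  (cmp 6,4)
JNZ top: taken
R1=42+18=60
R7=6-1=5
CMP R7, 4  (cmp 5,4)
JNZ top: taken
R1=60+18=78
R7=5-1=4
CMP R7, 4  (cmp 4,4)
JNZ top: not taken
After step 18: R1 = 78.

78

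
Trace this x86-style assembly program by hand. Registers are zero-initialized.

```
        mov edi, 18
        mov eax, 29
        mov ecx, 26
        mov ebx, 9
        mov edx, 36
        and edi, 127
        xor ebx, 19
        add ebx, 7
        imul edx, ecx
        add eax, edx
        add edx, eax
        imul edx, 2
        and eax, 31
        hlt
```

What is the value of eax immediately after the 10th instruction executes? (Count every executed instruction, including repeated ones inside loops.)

965

edi=18
eax=29
ecx=26
ebx=9
edx=36
edi=18&127=18
ebx=9^19=26
ebx=26+7=33
edx=36*26=936
eax=29+936=965
After step 10: eax = 965.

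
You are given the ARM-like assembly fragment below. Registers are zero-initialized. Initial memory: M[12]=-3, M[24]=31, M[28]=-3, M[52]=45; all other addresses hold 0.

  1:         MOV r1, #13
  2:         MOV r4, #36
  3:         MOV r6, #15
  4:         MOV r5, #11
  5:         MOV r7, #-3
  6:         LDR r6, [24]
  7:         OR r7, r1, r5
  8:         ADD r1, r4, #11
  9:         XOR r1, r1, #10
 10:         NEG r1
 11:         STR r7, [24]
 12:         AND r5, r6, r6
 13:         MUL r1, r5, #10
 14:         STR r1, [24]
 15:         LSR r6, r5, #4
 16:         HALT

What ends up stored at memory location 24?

r1=13
r4=36
r6=15
r5=11
r7=-3
r6=M[24]=31
r7=13|11=15
r1=36+11=47
r1=47^10=37
r1=-(37)=-37
STR r7, [24] → M[24]=15
r5=31&31=31
r1=31*10=310
STR r1, [24] → M[24]=310
r6=31>>4=1
halt.

310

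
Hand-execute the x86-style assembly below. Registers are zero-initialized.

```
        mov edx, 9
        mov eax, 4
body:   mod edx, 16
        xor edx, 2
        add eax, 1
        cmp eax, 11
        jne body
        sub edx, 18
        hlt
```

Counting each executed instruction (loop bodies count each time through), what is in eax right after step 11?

mov edx, 9 → edx=9
mov eax, 4 → eax=4
mod edx, 16 → edx=9%16=9
xor edx, 2 → edx=9^2=11
add eax, 1 → eax=4+1=5
cmp eax, 11  (cmp 5,11)
jne body: taken
mod edx, 16 → edx=11%16=11
xor edx, 2 → edx=11^2=9
add eax, 1 → eax=5+1=6
cmp eax, 11  (cmp 6,11)
After step 11: eax = 6.

6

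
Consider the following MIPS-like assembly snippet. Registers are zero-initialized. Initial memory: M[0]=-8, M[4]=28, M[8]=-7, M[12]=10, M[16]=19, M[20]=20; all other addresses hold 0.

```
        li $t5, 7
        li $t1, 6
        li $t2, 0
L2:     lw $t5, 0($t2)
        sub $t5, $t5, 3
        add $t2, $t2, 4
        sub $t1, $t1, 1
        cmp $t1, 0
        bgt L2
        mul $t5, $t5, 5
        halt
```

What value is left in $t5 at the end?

after li $t5, 7: $t5=7
after li $t1, 6: $t1=6
after li $t2, 0: $t2=0
after lw $t5, 0($t2): $t5=M[0]=-8
after sub $t5, $t5, 3: $t5=(-8)-3=-11
after add $t2, $t2, 4: $t2=0+4=4
after sub $t1, $t1, 1: $t1=6-1=5
cmp $t1, 0  (cmp 5,0)
bgt L2: taken
after lw $t5, 0($t2): $t5=M[4]=28
after sub $t5, $t5, 3: $t5=28-3=25
after add $t2, $t2, 4: $t2=4+4=8
after sub $t1, $t1, 1: $t1=5-1=4
cmp $t1, 0  (cmp 4,0)
bgt L2: taken
after lw $t5, 0($t2): $t5=M[8]=-7
after sub $t5, $t5, 3: $t5=(-7)-3=-10
after add $t2, $t2, 4: $t2=8+4=12
after sub $t1, $t1, 1: $t1=4-1=3
cmp $t1, 0  (cmp 3,0)
bgt L2: taken
after lw $t5, 0($t2): $t5=M[12]=10
after sub $t5, $t5, 3: $t5=10-3=7
after add $t2, $t2, 4: $t2=12+4=16
after sub $t1, $t1, 1: $t1=3-1=2
cmp $t1, 0  (cmp 2,0)
bgt L2: taken
after lw $t5, 0($t2): $t5=M[16]=19
after sub $t5, $t5, 3: $t5=19-3=16
after add $t2, $t2, 4: $t2=16+4=20
after sub $t1, $t1, 1: $t1=2-1=1
cmp $t1, 0  (cmp 1,0)
bgt L2: taken
after lw $t5, 0($t2): $t5=M[20]=20
after sub $t5, $t5, 3: $t5=20-3=17
after add $t2, $t2, 4: $t2=20+4=24
after sub $t1, $t1, 1: $t1=1-1=0
cmp $t1, 0  (cmp 0,0)
bgt L2: not taken
after mul $t5, $t5, 5: $t5=17*5=85
halt.

85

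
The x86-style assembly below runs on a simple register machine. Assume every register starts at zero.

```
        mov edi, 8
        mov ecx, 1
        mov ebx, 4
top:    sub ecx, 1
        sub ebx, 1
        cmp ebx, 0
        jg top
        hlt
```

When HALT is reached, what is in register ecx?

-3

mov edi, 8 → edi=8
mov ecx, 1 → ecx=1
mov ebx, 4 → ebx=4
sub ecx, 1 → ecx=1-1=0
sub ebx, 1 → ebx=4-1=3
cmp ebx, 0  (cmp 3,0)
jg top: taken
sub ecx, 1 → ecx=0-1=-1
sub ebx, 1 → ebx=3-1=2
cmp ebx, 0  (cmp 2,0)
jg top: taken
sub ecx, 1 → ecx=(-1)-1=-2
sub ebx, 1 → ebx=2-1=1
cmp ebx, 0  (cmp 1,0)
jg top: taken
sub ecx, 1 → ecx=(-2)-1=-3
sub ebx, 1 → ebx=1-1=0
cmp ebx, 0  (cmp 0,0)
jg top: not taken
halt.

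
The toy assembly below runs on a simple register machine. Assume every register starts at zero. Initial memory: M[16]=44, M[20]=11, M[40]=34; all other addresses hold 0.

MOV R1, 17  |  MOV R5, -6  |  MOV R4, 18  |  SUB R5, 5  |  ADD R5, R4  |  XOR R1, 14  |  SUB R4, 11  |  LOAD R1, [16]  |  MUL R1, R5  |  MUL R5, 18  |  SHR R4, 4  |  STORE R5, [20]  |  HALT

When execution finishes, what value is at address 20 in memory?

126

after MOV R1, 17: R1=17
after MOV R5, -6: R5=-6
after MOV R4, 18: R4=18
after SUB R5, 5: R5=(-6)-5=-11
after ADD R5, R4: R5=(-11)+18=7
after XOR R1, 14: R1=17^14=31
after SUB R4, 11: R4=18-11=7
after LOAD R1, [16]: R1=M[16]=44
after MUL R1, R5: R1=44*7=308
after MUL R5, 18: R5=7*18=126
after SHR R4, 4: R4=7>>4=0
STORE R5, [20] → M[20]=126
halt.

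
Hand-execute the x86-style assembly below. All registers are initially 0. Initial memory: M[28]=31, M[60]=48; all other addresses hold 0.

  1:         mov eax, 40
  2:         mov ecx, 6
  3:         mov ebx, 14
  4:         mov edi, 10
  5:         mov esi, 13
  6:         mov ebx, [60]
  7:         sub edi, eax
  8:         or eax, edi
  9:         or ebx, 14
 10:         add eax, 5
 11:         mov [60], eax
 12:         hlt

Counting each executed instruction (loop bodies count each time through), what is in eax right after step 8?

after mov eax, 40: eax=40
after mov ecx, 6: ecx=6
after mov ebx, 14: ebx=14
after mov edi, 10: edi=10
after mov esi, 13: esi=13
after mov ebx, [60]: ebx=M[60]=48
after sub edi, eax: edi=10-40=-30
after or eax, edi: eax=40|(-30)=-22
After step 8: eax = -22.

-22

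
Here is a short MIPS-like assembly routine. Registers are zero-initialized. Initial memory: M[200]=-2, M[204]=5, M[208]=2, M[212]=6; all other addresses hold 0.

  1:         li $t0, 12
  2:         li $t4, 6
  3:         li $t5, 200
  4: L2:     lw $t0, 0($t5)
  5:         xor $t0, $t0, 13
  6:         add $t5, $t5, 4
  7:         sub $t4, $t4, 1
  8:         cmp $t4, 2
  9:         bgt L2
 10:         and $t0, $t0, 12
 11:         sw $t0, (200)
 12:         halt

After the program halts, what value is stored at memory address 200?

8

$t0=12
$t4=6
$t5=200
$t0=M[200]=-2
$t0=(-2)^13=-13
$t5=200+4=204
$t4=6-1=5
cmp $t4, 2  (cmp 5,2)
bgt L2: taken
$t0=M[204]=5
$t0=5^13=8
$t5=204+4=208
$t4=5-1=4
cmp $t4, 2  (cmp 4,2)
bgt L2: taken
$t0=M[208]=2
$t0=2^13=15
$t5=208+4=212
$t4=4-1=3
cmp $t4, 2  (cmp 3,2)
bgt L2: taken
$t0=M[212]=6
$t0=6^13=11
$t5=212+4=216
$t4=3-1=2
cmp $t4, 2  (cmp 2,2)
bgt L2: not taken
$t0=11&12=8
sw $t0, (200) → M[200]=8
halt.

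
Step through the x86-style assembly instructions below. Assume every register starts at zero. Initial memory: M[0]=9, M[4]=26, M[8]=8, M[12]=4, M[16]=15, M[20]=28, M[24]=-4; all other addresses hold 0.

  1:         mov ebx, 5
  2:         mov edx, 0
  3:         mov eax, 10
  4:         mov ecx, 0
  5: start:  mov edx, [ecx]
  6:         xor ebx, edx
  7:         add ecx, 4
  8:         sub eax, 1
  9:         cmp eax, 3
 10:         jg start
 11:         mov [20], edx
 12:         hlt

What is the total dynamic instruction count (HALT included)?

48

ebx=5
edx=0
eax=10
ecx=0
edx=M[0]=9
ebx=5^9=12
ecx=0+4=4
eax=10-1=9
cmp eax, 3  (cmp 9,3)
jg start: taken
edx=M[4]=26
ebx=12^26=22
ecx=4+4=8
eax=9-1=8
cmp eax, 3  (cmp 8,3)
jg start: taken
edx=M[8]=8
ebx=22^8=30
ecx=8+4=12
eax=8-1=7
cmp eax, 3  (cmp 7,3)
jg start: taken
edx=M[12]=4
ebx=30^4=26
ecx=12+4=16
eax=7-1=6
cmp eax, 3  (cmp 6,3)
jg start: taken
edx=M[16]=15
ebx=26^15=21
ecx=16+4=20
eax=6-1=5
cmp eax, 3  (cmp 5,3)
jg start: taken
edx=M[20]=28
ebx=21^28=9
ecx=20+4=24
eax=5-1=4
cmp eax, 3  (cmp 4,3)
jg start: taken
edx=M[24]=-4
ebx=9^(-4)=-11
ecx=24+4=28
eax=4-1=3
cmp eax, 3  (cmp 3,3)
jg start: not taken
mov [20], edx → M[20]=-4
halt.
Total executed instructions: 48.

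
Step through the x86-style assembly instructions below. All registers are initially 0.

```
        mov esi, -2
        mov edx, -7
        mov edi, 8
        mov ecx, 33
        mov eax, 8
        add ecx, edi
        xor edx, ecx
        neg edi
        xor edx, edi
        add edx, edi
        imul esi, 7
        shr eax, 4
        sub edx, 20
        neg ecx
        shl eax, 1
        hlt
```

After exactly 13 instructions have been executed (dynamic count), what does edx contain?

after mov esi, -2: esi=-2
after mov edx, -7: edx=-7
after mov edi, 8: edi=8
after mov ecx, 33: ecx=33
after mov eax, 8: eax=8
after add ecx, edi: ecx=33+8=41
after xor edx, ecx: edx=(-7)^41=-48
after neg edi: edi=-(8)=-8
after xor edx, edi: edx=(-48)^(-8)=40
after add edx, edi: edx=40+(-8)=32
after imul esi, 7: esi=(-2)*7=-14
after shr eax, 4: eax=8>>4=0
after sub edx, 20: edx=32-20=12
After step 13: edx = 12.

12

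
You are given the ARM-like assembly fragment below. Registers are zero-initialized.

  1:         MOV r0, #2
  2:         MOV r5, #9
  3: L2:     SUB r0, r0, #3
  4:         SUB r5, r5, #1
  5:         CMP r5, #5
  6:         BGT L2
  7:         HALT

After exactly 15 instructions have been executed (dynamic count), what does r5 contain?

r0=2
r5=9
r0=2-3=-1
r5=9-1=8
CMP r5, #5  (cmp 8,5)
BGT L2: taken
r0=(-1)-3=-4
r5=8-1=7
CMP r5, #5  (cmp 7,5)
BGT L2: taken
r0=(-4)-3=-7
r5=7-1=6
CMP r5, #5  (cmp 6,5)
BGT L2: taken
r0=(-7)-3=-10
After step 15: r5 = 6.

6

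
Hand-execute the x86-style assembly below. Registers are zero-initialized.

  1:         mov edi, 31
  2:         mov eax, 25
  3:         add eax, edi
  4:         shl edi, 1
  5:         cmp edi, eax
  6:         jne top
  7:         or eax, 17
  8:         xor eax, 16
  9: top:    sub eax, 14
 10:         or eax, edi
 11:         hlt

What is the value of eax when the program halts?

62

mov edi, 31 → edi=31
mov eax, 25 → eax=25
add eax, edi → eax=25+31=56
shl edi, 1 → edi=31<<1=62
cmp edi, eax  (cmp 62,56)
jne top: taken
sub eax, 14 → eax=56-14=42
or eax, edi → eax=42|62=62
halt.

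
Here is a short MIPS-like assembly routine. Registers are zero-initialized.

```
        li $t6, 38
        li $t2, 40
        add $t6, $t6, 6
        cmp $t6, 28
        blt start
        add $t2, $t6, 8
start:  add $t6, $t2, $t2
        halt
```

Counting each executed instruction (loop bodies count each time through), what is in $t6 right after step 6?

44

li $t6, 38 → $t6=38
li $t2, 40 → $t2=40
add $t6, $t6, 6 → $t6=38+6=44
cmp $t6, 28  (cmp 44,28)
blt start: not taken
add $t2, $t6, 8 → $t2=44+8=52
After step 6: $t6 = 44.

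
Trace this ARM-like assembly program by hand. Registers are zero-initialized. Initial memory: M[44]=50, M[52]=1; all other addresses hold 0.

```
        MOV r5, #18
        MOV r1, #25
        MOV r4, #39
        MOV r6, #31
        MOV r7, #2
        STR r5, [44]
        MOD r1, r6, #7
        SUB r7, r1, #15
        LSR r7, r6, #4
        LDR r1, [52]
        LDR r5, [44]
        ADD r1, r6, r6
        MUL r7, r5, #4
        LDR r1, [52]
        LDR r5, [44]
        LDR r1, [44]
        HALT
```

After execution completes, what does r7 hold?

72

after MOV r5, #18: r5=18
after MOV r1, #25: r1=25
after MOV r4, #39: r4=39
after MOV r6, #31: r6=31
after MOV r7, #2: r7=2
STR r5, [44] → M[44]=18
after MOD r1, r6, #7: r1=31%7=3
after SUB r7, r1, #15: r7=3-15=-12
after LSR r7, r6, #4: r7=31>>4=1
after LDR r1, [52]: r1=M[52]=1
after LDR r5, [44]: r5=M[44]=18
after ADD r1, r6, r6: r1=31+31=62
after MUL r7, r5, #4: r7=18*4=72
after LDR r1, [52]: r1=M[52]=1
after LDR r5, [44]: r5=M[44]=18
after LDR r1, [44]: r1=M[44]=18
halt.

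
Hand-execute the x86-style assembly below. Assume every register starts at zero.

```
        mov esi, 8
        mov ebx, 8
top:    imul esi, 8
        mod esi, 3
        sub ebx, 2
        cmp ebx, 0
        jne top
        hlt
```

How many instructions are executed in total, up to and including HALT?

23

after mov esi, 8: esi=8
after mov ebx, 8: ebx=8
after imul esi, 8: esi=8*8=64
after mod esi, 3: esi=64%3=1
after sub ebx, 2: ebx=8-2=6
cmp ebx, 0  (cmp 6,0)
jne top: taken
after imul esi, 8: esi=1*8=8
after mod esi, 3: esi=8%3=2
after sub ebx, 2: ebx=6-2=4
cmp ebx, 0  (cmp 4,0)
jne top: taken
after imul esi, 8: esi=2*8=16
after mod esi, 3: esi=16%3=1
after sub ebx, 2: ebx=4-2=2
cmp ebx, 0  (cmp 2,0)
jne top: taken
after imul esi, 8: esi=1*8=8
after mod esi, 3: esi=8%3=2
after sub ebx, 2: ebx=2-2=0
cmp ebx, 0  (cmp 0,0)
jne top: not taken
halt.
Total executed instructions: 23.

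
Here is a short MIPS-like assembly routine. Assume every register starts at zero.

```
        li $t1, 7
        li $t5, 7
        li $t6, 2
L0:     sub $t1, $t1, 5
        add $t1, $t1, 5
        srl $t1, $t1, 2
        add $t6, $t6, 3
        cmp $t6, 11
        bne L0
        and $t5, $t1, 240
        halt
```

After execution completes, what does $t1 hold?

$t1=7
$t5=7
$t6=2
$t1=7-5=2
$t1=2+5=7
$t1=7>>2=1
$t6=2+3=5
cmp $t6, 11  (cmp 5,11)
bne L0: taken
$t1=1-5=-4
$t1=(-4)+5=1
$t1=1>>2=0
$t6=5+3=8
cmp $t6, 11  (cmp 8,11)
bne L0: taken
$t1=0-5=-5
$t1=(-5)+5=0
$t1=0>>2=0
$t6=8+3=11
cmp $t6, 11  (cmp 11,11)
bne L0: not taken
$t5=0&240=0
halt.

0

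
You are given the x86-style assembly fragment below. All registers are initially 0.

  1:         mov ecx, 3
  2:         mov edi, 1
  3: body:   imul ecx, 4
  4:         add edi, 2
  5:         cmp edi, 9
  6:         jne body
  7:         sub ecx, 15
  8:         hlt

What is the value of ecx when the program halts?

753

mov ecx, 3 → ecx=3
mov edi, 1 → edi=1
imul ecx, 4 → ecx=3*4=12
add edi, 2 → edi=1+2=3
cmp edi, 9  (cmp 3,9)
jne body: taken
imul ecx, 4 → ecx=12*4=48
add edi, 2 → edi=3+2=5
cmp edi, 9  (cmp 5,9)
jne body: taken
imul ecx, 4 → ecx=48*4=192
add edi, 2 → edi=5+2=7
cmp edi, 9  (cmp 7,9)
jne body: taken
imul ecx, 4 → ecx=192*4=768
add edi, 2 → edi=7+2=9
cmp edi, 9  (cmp 9,9)
jne body: not taken
sub ecx, 15 → ecx=768-15=753
halt.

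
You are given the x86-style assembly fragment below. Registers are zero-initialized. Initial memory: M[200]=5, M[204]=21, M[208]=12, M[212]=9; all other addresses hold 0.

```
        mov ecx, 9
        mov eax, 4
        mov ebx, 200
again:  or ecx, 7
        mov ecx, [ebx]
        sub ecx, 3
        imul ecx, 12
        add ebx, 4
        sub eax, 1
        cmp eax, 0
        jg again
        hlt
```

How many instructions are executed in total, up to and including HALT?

ecx=9
eax=4
ebx=200
ecx=9|7=15
ecx=M[200]=5
ecx=5-3=2
ecx=2*12=24
ebx=200+4=204
eax=4-1=3
cmp eax, 0  (cmp 3,0)
jg again: taken
ecx=24|7=31
ecx=M[204]=21
ecx=21-3=18
ecx=18*12=216
ebx=204+4=208
eax=3-1=2
cmp eax, 0  (cmp 2,0)
jg again: taken
ecx=216|7=223
ecx=M[208]=12
ecx=12-3=9
ecx=9*12=108
ebx=208+4=212
eax=2-1=1
cmp eax, 0  (cmp 1,0)
jg again: taken
ecx=108|7=111
ecx=M[212]=9
ecx=9-3=6
ecx=6*12=72
ebx=212+4=216
eax=1-1=0
cmp eax, 0  (cmp 0,0)
jg again: not taken
halt.
Total executed instructions: 36.

36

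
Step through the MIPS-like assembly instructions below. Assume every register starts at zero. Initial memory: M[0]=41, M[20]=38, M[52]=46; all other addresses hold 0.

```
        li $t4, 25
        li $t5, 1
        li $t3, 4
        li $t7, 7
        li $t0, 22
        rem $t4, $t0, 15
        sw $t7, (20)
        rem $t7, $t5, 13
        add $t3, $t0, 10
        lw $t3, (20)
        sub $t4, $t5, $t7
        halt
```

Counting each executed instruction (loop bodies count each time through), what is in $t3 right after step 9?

32

li $t4, 25 → $t4=25
li $t5, 1 → $t5=1
li $t3, 4 → $t3=4
li $t7, 7 → $t7=7
li $t0, 22 → $t0=22
rem $t4, $t0, 15 → $t4=22%15=7
sw $t7, (20) → M[20]=7
rem $t7, $t5, 13 → $t7=1%13=1
add $t3, $t0, 10 → $t3=22+10=32
After step 9: $t3 = 32.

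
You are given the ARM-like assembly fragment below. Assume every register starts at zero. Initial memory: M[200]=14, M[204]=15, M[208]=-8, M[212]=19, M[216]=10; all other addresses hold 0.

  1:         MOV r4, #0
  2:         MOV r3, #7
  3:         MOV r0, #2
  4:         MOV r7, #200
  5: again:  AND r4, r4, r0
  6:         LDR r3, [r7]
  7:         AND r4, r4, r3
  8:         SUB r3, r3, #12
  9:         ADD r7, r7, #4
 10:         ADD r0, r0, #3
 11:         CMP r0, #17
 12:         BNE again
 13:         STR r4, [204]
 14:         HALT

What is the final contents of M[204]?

after MOV r4, #0: r4=0
after MOV r3, #7: r3=7
after MOV r0, #2: r0=2
after MOV r7, #200: r7=200
after AND r4, r4, r0: r4=0&2=0
after LDR r3, [r7]: r3=M[200]=14
after AND r4, r4, r3: r4=0&14=0
after SUB r3, r3, #12: r3=14-12=2
after ADD r7, r7, #4: r7=200+4=204
after ADD r0, r0, #3: r0=2+3=5
CMP r0, #17  (cmp 5,17)
BNE again: taken
after AND r4, r4, r0: r4=0&5=0
after LDR r3, [r7]: r3=M[204]=15
after AND r4, r4, r3: r4=0&15=0
after SUB r3, r3, #12: r3=15-12=3
after ADD r7, r7, #4: r7=204+4=208
after ADD r0, r0, #3: r0=5+3=8
CMP r0, #17  (cmp 8,17)
BNE again: taken
after AND r4, r4, r0: r4=0&8=0
after LDR r3, [r7]: r3=M[208]=-8
after AND r4, r4, r3: r4=0&(-8)=0
after SUB r3, r3, #12: r3=(-8)-12=-20
after ADD r7, r7, #4: r7=208+4=212
after ADD r0, r0, #3: r0=8+3=11
CMP r0, #17  (cmp 11,17)
BNE again: taken
after AND r4, r4, r0: r4=0&11=0
after LDR r3, [r7]: r3=M[212]=19
after AND r4, r4, r3: r4=0&19=0
after SUB r3, r3, #12: r3=19-12=7
after ADD r7, r7, #4: r7=212+4=216
after ADD r0, r0, #3: r0=11+3=14
CMP r0, #17  (cmp 14,17)
BNE again: taken
after AND r4, r4, r0: r4=0&14=0
after LDR r3, [r7]: r3=M[216]=10
after AND r4, r4, r3: r4=0&10=0
after SUB r3, r3, #12: r3=10-12=-2
after ADD r7, r7, #4: r7=216+4=220
after ADD r0, r0, #3: r0=14+3=17
CMP r0, #17  (cmp 17,17)
BNE again: not taken
STR r4, [204] → M[204]=0
halt.

0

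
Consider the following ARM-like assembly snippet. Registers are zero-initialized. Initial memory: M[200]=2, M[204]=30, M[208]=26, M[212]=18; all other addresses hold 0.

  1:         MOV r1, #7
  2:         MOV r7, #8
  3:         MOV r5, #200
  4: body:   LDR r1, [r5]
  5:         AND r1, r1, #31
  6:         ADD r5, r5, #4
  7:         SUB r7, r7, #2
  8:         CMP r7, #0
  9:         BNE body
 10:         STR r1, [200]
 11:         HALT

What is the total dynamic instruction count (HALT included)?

29

r1=7
r7=8
r5=200
r1=M[200]=2
r1=2&31=2
r5=200+4=204
r7=8-2=6
CMP r7, #0  (cmp 6,0)
BNE body: taken
r1=M[204]=30
r1=30&31=30
r5=204+4=208
r7=6-2=4
CMP r7, #0  (cmp 4,0)
BNE body: taken
r1=M[208]=26
r1=26&31=26
r5=208+4=212
r7=4-2=2
CMP r7, #0  (cmp 2,0)
BNE body: taken
r1=M[212]=18
r1=18&31=18
r5=212+4=216
r7=2-2=0
CMP r7, #0  (cmp 0,0)
BNE body: not taken
STR r1, [200] → M[200]=18
halt.
Total executed instructions: 29.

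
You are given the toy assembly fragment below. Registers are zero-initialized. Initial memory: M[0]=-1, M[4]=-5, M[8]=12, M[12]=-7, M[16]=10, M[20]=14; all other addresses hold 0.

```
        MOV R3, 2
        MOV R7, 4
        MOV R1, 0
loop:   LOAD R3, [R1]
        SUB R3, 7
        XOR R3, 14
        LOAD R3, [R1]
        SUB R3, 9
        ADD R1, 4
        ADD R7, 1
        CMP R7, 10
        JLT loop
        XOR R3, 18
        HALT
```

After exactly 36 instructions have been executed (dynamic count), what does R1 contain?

MOV R3, 2 → R3=2
MOV R7, 4 → R7=4
MOV R1, 0 → R1=0
LOAD R3, [R1] → R3=M[0]=-1
SUB R3, 7 → R3=(-1)-7=-8
XOR R3, 14 → R3=(-8)^14=-10
LOAD R3, [R1] → R3=M[0]=-1
SUB R3, 9 → R3=(-1)-9=-10
ADD R1, 4 → R1=0+4=4
ADD R7, 1 → R7=4+1=5
CMP R7, 10  (cmp 5,10)
JLT loop: taken
LOAD R3, [R1] → R3=M[4]=-5
SUB R3, 7 → R3=(-5)-7=-12
XOR R3, 14 → R3=(-12)^14=-6
LOAD R3, [R1] → R3=M[4]=-5
SUB R3, 9 → R3=(-5)-9=-14
ADD R1, 4 → R1=4+4=8
ADD R7, 1 → R7=5+1=6
CMP R7, 10  (cmp 6,10)
JLT loop: taken
LOAD R3, [R1] → R3=M[8]=12
SUB R3, 7 → R3=12-7=5
XOR R3, 14 → R3=5^14=11
LOAD R3, [R1] → R3=M[8]=12
SUB R3, 9 → R3=12-9=3
ADD R1, 4 → R1=8+4=12
ADD R7, 1 → R7=6+1=7
CMP R7, 10  (cmp 7,10)
JLT loop: taken
LOAD R3, [R1] → R3=M[12]=-7
SUB R3, 7 → R3=(-7)-7=-14
XOR R3, 14 → R3=(-14)^14=-4
LOAD R3, [R1] → R3=M[12]=-7
SUB R3, 9 → R3=(-7)-9=-16
ADD R1, 4 → R1=12+4=16
After step 36: R1 = 16.

16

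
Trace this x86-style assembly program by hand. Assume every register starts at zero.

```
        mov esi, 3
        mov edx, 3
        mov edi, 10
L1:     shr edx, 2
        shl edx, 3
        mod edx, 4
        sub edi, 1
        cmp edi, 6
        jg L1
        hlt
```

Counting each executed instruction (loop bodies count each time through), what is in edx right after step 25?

esi=3
edx=3
edi=10
edx=3>>2=0
edx=0<<3=0
edx=0%4=0
edi=10-1=9
cmp edi, 6  (cmp 9,6)
jg L1: taken
edx=0>>2=0
edx=0<<3=0
edx=0%4=0
edi=9-1=8
cmp edi, 6  (cmp 8,6)
jg L1: taken
edx=0>>2=0
edx=0<<3=0
edx=0%4=0
edi=8-1=7
cmp edi, 6  (cmp 7,6)
jg L1: taken
edx=0>>2=0
edx=0<<3=0
edx=0%4=0
edi=7-1=6
After step 25: edx = 0.

0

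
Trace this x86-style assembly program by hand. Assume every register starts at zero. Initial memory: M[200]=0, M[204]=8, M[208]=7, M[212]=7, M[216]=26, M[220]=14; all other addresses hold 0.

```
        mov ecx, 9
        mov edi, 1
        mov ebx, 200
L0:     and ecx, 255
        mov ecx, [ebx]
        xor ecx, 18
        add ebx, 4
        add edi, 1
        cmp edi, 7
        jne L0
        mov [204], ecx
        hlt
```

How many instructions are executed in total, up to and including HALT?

47

after mov ecx, 9: ecx=9
after mov edi, 1: edi=1
after mov ebx, 200: ebx=200
after and ecx, 255: ecx=9&255=9
after mov ecx, [ebx]: ecx=M[200]=0
after xor ecx, 18: ecx=0^18=18
after add ebx, 4: ebx=200+4=204
after add edi, 1: edi=1+1=2
cmp edi, 7  (cmp 2,7)
jne L0: taken
after and ecx, 255: ecx=18&255=18
after mov ecx, [ebx]: ecx=M[204]=8
after xor ecx, 18: ecx=8^18=26
after add ebx, 4: ebx=204+4=208
after add edi, 1: edi=2+1=3
cmp edi, 7  (cmp 3,7)
jne L0: taken
after and ecx, 255: ecx=26&255=26
after mov ecx, [ebx]: ecx=M[208]=7
after xor ecx, 18: ecx=7^18=21
after add ebx, 4: ebx=208+4=212
after add edi, 1: edi=3+1=4
cmp edi, 7  (cmp 4,7)
jne L0: taken
after and ecx, 255: ecx=21&255=21
after mov ecx, [ebx]: ecx=M[212]=7
after xor ecx, 18: ecx=7^18=21
after add ebx, 4: ebx=212+4=216
after add edi, 1: edi=4+1=5
cmp edi, 7  (cmp 5,7)
jne L0: taken
after and ecx, 255: ecx=21&255=21
after mov ecx, [ebx]: ecx=M[216]=26
after xor ecx, 18: ecx=26^18=8
after add ebx, 4: ebx=216+4=220
after add edi, 1: edi=5+1=6
cmp edi, 7  (cmp 6,7)
jne L0: taken
after and ecx, 255: ecx=8&255=8
after mov ecx, [ebx]: ecx=M[220]=14
after xor ecx, 18: ecx=14^18=28
after add ebx, 4: ebx=220+4=224
after add edi, 1: edi=6+1=7
cmp edi, 7  (cmp 7,7)
jne L0: not taken
mov [204], ecx → M[204]=28
halt.
Total executed instructions: 47.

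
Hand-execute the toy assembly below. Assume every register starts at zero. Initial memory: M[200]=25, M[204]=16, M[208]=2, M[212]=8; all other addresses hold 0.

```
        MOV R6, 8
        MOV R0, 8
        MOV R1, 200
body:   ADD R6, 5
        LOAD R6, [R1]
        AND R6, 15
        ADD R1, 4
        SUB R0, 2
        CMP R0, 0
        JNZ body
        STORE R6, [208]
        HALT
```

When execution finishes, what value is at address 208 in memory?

8

after MOV R6, 8: R6=8
after MOV R0, 8: R0=8
after MOV R1, 200: R1=200
after ADD R6, 5: R6=8+5=13
after LOAD R6, [R1]: R6=M[200]=25
after AND R6, 15: R6=25&15=9
after ADD R1, 4: R1=200+4=204
after SUB R0, 2: R0=8-2=6
CMP R0, 0  (cmp 6,0)
JNZ body: taken
after ADD R6, 5: R6=9+5=14
after LOAD R6, [R1]: R6=M[204]=16
after AND R6, 15: R6=16&15=0
after ADD R1, 4: R1=204+4=208
after SUB R0, 2: R0=6-2=4
CMP R0, 0  (cmp 4,0)
JNZ body: taken
after ADD R6, 5: R6=0+5=5
after LOAD R6, [R1]: R6=M[208]=2
after AND R6, 15: R6=2&15=2
after ADD R1, 4: R1=208+4=212
after SUB R0, 2: R0=4-2=2
CMP R0, 0  (cmp 2,0)
JNZ body: taken
after ADD R6, 5: R6=2+5=7
after LOAD R6, [R1]: R6=M[212]=8
after AND R6, 15: R6=8&15=8
after ADD R1, 4: R1=212+4=216
after SUB R0, 2: R0=2-2=0
CMP R0, 0  (cmp 0,0)
JNZ body: not taken
STORE R6, [208] → M[208]=8
halt.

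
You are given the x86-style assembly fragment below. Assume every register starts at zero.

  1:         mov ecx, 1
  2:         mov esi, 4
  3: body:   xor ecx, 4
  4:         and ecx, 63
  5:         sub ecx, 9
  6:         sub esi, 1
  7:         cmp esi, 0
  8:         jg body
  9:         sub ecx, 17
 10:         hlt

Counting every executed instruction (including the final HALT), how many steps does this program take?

after mov ecx, 1: ecx=1
after mov esi, 4: esi=4
after xor ecx, 4: ecx=1^4=5
after and ecx, 63: ecx=5&63=5
after sub ecx, 9: ecx=5-9=-4
after sub esi, 1: esi=4-1=3
cmp esi, 0  (cmp 3,0)
jg body: taken
after xor ecx, 4: ecx=(-4)^4=-8
after and ecx, 63: ecx=(-8)&63=56
after sub ecx, 9: ecx=56-9=47
after sub esi, 1: esi=3-1=2
cmp esi, 0  (cmp 2,0)
jg body: taken
after xor ecx, 4: ecx=47^4=43
after and ecx, 63: ecx=43&63=43
after sub ecx, 9: ecx=43-9=34
after sub esi, 1: esi=2-1=1
cmp esi, 0  (cmp 1,0)
jg body: taken
after xor ecx, 4: ecx=34^4=38
after and ecx, 63: ecx=38&63=38
after sub ecx, 9: ecx=38-9=29
after sub esi, 1: esi=1-1=0
cmp esi, 0  (cmp 0,0)
jg body: not taken
after sub ecx, 17: ecx=29-17=12
halt.
Total executed instructions: 28.

28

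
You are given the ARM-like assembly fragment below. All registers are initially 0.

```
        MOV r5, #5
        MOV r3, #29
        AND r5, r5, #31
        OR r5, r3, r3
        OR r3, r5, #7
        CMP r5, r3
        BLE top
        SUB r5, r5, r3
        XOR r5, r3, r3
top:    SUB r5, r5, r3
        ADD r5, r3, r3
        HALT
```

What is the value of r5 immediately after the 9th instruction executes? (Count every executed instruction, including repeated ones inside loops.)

62

after MOV r5, #5: r5=5
after MOV r3, #29: r3=29
after AND r5, r5, #31: r5=5&31=5
after OR r5, r3, r3: r5=29|29=29
after OR r3, r5, #7: r3=29|7=31
CMP r5, r3  (cmp 29,31)
BLE top: taken
after SUB r5, r5, r3: r5=29-31=-2
after ADD r5, r3, r3: r5=31+31=62
After step 9: r5 = 62.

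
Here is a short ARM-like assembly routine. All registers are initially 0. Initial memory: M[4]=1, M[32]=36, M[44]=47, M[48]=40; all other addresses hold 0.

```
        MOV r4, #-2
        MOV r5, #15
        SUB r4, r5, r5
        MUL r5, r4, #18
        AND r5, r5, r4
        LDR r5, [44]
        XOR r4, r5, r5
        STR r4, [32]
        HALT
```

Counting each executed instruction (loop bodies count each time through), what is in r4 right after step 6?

r4=-2
r5=15
r4=15-15=0
r5=0*18=0
r5=0&0=0
r5=M[44]=47
After step 6: r4 = 0.

0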